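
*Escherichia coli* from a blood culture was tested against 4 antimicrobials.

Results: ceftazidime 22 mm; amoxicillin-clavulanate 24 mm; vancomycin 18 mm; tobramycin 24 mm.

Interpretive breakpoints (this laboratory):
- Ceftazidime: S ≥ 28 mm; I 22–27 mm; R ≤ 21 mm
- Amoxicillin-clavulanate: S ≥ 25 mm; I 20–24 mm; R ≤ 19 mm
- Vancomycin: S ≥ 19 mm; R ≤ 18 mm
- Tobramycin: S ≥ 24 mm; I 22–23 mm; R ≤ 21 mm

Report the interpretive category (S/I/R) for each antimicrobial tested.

I, I, R, S

Ceftazidime (22 mm) in 22–27 mm — intermediate
Amoxicillin-clavulanate: 24 mm is in 20–24 mm — I
Vancomycin: 18 mm is ≤ 18 mm — resistant
Tobramycin (24 mm) ≥ 24 mm → Susceptible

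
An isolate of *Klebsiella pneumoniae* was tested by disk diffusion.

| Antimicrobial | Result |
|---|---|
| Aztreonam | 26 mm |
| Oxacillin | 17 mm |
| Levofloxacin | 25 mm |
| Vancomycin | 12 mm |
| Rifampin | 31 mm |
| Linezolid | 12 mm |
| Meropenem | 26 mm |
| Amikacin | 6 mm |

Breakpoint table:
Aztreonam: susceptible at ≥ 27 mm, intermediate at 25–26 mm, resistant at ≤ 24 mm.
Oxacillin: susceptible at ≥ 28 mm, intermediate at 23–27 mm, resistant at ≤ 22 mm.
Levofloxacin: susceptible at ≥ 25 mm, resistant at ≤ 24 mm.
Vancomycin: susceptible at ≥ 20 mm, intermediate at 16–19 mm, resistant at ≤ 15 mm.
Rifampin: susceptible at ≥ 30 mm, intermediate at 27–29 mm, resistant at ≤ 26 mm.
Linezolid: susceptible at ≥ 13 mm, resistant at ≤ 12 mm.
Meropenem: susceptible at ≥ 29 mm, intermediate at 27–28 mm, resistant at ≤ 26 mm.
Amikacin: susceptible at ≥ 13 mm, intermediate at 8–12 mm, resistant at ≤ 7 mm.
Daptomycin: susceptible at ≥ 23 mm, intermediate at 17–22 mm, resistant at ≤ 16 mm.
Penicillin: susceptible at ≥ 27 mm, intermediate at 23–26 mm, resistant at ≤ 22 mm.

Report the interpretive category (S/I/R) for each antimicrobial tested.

Aztreonam 26 mm: in 25–26 mm — intermediate
Oxacillin (17 mm) ≤ 22 mm — resistant
Levofloxacin (25 mm) ≥ 25 mm — S
Vancomycin (12 mm) ≤ 15 mm — R
Rifampin (31 mm) ≥ 30 mm → susceptible
Linezolid 12 mm: ≤ 12 mm → Resistant
Meropenem 26 mm: ≤ 26 mm — resistant
Amikacin 6 mm: ≤ 7 mm → R

I, R, S, R, S, R, R, R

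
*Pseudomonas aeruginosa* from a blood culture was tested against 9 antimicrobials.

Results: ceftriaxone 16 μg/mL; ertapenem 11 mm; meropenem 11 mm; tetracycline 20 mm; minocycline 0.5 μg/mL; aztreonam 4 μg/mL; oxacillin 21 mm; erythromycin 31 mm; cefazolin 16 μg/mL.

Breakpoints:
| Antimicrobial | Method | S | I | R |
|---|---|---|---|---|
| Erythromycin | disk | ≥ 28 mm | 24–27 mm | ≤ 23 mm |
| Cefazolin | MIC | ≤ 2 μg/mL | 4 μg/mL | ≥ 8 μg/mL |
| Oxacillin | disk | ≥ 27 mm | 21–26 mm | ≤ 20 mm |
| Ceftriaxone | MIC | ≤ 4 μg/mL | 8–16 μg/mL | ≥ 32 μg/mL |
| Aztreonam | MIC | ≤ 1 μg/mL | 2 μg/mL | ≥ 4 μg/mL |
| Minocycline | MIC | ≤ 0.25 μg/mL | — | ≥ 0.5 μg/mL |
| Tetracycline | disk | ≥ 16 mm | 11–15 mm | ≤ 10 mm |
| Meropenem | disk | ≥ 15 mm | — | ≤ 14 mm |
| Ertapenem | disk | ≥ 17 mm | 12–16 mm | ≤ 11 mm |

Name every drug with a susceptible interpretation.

Ceftriaxone 16 μg/mL: in 8–16 μg/mL → Intermediate
Ertapenem (11 mm) ≤ 11 mm ⇒ Resistant
Meropenem (11 mm) ≤ 14 mm → Resistant
Tetracycline 20 mm: ≥ 16 mm — S
Minocycline 0.5 μg/mL: ≥ 0.5 μg/mL ⇒ Resistant
Aztreonam: 4 μg/mL is ≥ 4 μg/mL — resistant
Oxacillin 21 mm: in 21–26 mm — intermediate
Erythromycin 31 mm: ≥ 28 mm — susceptible
Cefazolin: 16 μg/mL is ≥ 8 μg/mL — R

tetracycline, erythromycin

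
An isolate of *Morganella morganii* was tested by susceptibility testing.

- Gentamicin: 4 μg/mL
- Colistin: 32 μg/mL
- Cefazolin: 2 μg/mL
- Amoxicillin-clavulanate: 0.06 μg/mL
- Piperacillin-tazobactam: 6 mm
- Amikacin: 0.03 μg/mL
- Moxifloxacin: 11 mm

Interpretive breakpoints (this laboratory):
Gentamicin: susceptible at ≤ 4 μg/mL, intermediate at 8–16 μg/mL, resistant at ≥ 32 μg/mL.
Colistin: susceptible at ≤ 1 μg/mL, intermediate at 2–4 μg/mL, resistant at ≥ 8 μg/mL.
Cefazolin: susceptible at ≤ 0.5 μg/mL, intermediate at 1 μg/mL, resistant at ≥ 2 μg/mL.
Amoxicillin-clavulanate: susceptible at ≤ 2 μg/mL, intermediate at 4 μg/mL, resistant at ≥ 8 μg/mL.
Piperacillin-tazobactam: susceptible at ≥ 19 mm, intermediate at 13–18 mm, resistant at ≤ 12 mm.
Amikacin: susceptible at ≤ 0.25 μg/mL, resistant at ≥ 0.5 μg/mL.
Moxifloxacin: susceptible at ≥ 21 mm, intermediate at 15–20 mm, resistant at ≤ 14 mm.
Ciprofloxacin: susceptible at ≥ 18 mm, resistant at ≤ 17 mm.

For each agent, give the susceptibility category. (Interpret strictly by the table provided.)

Gentamicin (4 μg/mL) ≤ 4 μg/mL — susceptible
Colistin: 32 μg/mL is ≥ 8 μg/mL ⇒ resistant
Cefazolin: 2 μg/mL is ≥ 2 μg/mL ⇒ R
Amoxicillin-clavulanate 0.06 μg/mL: ≤ 2 μg/mL ⇒ Susceptible
Piperacillin-tazobactam: 6 mm is ≤ 12 mm → R
Amikacin (0.03 μg/mL) ≤ 0.25 μg/mL — susceptible
Moxifloxacin (11 mm) ≤ 14 mm — Resistant

S, R, R, S, R, S, R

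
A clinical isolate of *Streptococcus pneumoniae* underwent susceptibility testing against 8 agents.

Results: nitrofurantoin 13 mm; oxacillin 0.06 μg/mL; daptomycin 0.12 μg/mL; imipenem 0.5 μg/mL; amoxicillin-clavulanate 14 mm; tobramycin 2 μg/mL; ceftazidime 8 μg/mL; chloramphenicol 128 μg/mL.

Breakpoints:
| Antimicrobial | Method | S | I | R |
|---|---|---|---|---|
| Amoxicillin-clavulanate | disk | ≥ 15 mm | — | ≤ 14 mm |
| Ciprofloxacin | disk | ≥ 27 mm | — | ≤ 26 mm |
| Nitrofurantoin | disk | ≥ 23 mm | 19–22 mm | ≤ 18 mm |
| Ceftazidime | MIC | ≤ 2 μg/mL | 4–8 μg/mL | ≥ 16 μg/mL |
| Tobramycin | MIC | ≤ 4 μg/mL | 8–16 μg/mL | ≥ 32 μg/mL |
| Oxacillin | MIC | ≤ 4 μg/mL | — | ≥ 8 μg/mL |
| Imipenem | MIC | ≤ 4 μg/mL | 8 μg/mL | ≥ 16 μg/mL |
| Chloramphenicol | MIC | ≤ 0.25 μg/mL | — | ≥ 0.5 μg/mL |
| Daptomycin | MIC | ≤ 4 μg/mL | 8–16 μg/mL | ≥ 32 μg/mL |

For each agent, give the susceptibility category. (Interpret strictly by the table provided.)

Nitrofurantoin 13 mm: ≤ 18 mm ⇒ R
Oxacillin (0.06 μg/mL) ≤ 4 μg/mL → S
Daptomycin: 0.12 μg/mL is ≤ 4 μg/mL ⇒ Susceptible
Imipenem 0.5 μg/mL: ≤ 4 μg/mL ⇒ Susceptible
Amoxicillin-clavulanate 14 mm: ≤ 14 mm — resistant
Tobramycin: 2 μg/mL is ≤ 4 μg/mL → Susceptible
Ceftazidime: 8 μg/mL is in 4–8 μg/mL — Intermediate
Chloramphenicol: 128 μg/mL is ≥ 0.5 μg/mL → resistant

R, S, S, S, R, S, I, R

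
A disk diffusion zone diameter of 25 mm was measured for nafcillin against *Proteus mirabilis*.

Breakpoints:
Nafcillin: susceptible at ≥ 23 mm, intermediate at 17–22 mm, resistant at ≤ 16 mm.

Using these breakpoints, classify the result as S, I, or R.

Nafcillin (25 mm) ≥ 23 mm ⇒ Susceptible

S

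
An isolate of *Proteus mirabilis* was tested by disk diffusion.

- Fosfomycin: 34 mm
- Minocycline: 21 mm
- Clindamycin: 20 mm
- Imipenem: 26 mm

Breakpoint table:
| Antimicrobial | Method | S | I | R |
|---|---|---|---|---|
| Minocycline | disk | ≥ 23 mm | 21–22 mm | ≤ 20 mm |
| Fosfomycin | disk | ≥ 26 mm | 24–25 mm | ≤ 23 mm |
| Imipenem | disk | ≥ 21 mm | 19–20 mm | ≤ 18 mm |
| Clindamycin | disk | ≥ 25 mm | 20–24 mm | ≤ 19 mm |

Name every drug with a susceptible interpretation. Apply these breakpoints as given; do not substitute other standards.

fosfomycin, imipenem

Fosfomycin: 34 mm is ≥ 26 mm ⇒ S
Minocycline (21 mm) in 21–22 mm ⇒ Intermediate
Clindamycin (20 mm) in 20–24 mm → intermediate
Imipenem 26 mm: ≥ 21 mm ⇒ S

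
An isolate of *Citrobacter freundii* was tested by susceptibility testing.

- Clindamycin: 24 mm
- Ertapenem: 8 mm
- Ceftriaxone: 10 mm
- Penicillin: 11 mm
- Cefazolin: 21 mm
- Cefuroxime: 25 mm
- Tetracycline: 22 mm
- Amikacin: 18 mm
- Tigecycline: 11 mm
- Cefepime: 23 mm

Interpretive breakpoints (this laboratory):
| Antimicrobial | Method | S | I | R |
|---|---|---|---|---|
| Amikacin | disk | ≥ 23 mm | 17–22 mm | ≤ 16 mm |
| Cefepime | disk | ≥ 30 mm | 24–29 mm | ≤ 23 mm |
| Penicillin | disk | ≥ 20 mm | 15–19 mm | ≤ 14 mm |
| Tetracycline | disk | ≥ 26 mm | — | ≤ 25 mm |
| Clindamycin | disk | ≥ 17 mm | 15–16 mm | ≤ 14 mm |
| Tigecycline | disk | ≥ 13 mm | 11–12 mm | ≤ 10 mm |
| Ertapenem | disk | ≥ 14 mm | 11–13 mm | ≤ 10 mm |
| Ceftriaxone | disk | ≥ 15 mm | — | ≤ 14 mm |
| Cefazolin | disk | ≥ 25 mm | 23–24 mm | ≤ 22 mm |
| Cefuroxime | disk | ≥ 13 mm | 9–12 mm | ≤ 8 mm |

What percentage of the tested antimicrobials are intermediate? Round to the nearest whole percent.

Clindamycin (24 mm) ≥ 17 mm ⇒ Susceptible
Ertapenem 8 mm: ≤ 10 mm ⇒ Resistant
Ceftriaxone 10 mm: ≤ 14 mm → R
Penicillin: 11 mm is ≤ 14 mm → Resistant
Cefazolin 21 mm: ≤ 22 mm ⇒ resistant
Cefuroxime: 25 mm is ≥ 13 mm — Susceptible
Tetracycline (22 mm) ≤ 25 mm → R
Amikacin (18 mm) in 17–22 mm — intermediate
Tigecycline (11 mm) in 11–12 mm — Intermediate
Cefepime 23 mm: ≤ 23 mm → R
Intermediate: 2/10

20%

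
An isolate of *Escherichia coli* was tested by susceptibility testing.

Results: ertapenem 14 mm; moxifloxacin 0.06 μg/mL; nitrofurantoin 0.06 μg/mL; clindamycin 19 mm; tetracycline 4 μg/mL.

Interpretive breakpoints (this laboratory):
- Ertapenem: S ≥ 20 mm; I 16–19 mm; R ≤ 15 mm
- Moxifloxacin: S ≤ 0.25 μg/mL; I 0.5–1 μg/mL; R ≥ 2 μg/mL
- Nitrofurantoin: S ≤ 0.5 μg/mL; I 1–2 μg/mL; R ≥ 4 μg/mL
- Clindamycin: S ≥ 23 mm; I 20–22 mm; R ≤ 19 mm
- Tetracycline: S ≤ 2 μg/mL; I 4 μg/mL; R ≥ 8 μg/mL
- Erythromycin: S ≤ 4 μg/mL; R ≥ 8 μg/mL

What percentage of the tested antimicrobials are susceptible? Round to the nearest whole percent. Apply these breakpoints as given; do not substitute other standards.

40%

Ertapenem: 14 mm is ≤ 15 mm — R
Moxifloxacin: 0.06 μg/mL is ≤ 0.25 μg/mL ⇒ susceptible
Nitrofurantoin 0.06 μg/mL: ≤ 0.5 μg/mL — susceptible
Clindamycin (19 mm) ≤ 19 mm — R
Tetracycline (4 μg/mL) = 4 μg/mL → Intermediate
Susceptible: 2/5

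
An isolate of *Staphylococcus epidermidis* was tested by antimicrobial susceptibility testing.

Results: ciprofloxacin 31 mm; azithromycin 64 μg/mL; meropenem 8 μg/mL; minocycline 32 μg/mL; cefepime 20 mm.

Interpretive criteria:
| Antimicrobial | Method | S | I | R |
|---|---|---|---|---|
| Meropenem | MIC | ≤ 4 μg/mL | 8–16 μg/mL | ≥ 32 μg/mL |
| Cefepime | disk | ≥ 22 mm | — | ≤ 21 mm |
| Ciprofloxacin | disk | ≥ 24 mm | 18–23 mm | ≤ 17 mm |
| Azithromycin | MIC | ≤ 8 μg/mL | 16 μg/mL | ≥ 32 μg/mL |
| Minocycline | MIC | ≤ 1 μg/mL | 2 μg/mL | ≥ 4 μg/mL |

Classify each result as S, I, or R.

S, R, I, R, R

Ciprofloxacin: 31 mm is ≥ 24 mm ⇒ Susceptible
Azithromycin 64 μg/mL: ≥ 32 μg/mL → R
Meropenem: 8 μg/mL is in 8–16 μg/mL ⇒ Intermediate
Minocycline: 32 μg/mL is ≥ 4 μg/mL — R
Cefepime (20 mm) ≤ 21 mm — Resistant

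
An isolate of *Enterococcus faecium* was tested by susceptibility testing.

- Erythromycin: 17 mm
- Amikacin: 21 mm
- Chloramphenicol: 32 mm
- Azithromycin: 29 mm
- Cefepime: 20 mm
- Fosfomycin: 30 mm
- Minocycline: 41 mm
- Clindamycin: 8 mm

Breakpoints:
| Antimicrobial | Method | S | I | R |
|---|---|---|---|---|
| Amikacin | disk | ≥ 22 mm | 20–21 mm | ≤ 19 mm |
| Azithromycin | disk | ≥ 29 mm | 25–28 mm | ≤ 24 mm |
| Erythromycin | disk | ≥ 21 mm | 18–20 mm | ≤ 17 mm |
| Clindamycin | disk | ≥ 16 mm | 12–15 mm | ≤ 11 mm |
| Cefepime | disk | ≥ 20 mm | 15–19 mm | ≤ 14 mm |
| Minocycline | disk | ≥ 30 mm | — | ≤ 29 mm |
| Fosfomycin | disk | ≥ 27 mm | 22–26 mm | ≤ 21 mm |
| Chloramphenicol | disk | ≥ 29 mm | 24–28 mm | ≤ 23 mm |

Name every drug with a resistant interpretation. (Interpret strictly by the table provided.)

erythromycin, clindamycin

Erythromycin: 17 mm is ≤ 17 mm → R
Amikacin (21 mm) in 20–21 mm — Intermediate
Chloramphenicol 32 mm: ≥ 29 mm ⇒ S
Azithromycin: 29 mm is ≥ 29 mm → susceptible
Cefepime 20 mm: ≥ 20 mm — S
Fosfomycin 30 mm: ≥ 27 mm — susceptible
Minocycline 41 mm: ≥ 30 mm — susceptible
Clindamycin: 8 mm is ≤ 11 mm — R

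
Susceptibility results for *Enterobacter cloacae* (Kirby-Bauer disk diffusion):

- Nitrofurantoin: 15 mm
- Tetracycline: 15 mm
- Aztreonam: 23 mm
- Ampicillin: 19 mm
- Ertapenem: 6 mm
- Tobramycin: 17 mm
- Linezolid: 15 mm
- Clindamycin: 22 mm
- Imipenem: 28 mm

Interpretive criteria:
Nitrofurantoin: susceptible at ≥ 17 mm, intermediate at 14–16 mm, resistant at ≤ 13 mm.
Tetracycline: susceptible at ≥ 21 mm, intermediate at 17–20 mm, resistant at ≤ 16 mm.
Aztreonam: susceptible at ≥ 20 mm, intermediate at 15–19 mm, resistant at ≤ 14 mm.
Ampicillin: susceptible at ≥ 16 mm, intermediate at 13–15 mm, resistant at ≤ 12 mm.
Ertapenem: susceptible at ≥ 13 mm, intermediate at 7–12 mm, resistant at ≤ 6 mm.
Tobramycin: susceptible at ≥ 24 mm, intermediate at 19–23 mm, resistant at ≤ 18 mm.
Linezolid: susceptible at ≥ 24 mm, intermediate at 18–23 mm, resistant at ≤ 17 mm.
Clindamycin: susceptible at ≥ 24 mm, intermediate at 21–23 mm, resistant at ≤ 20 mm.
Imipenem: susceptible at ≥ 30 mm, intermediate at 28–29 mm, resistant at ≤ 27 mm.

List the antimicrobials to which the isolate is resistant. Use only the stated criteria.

tetracycline, ertapenem, tobramycin, linezolid

Nitrofurantoin: 15 mm is in 14–16 mm → I
Tetracycline: 15 mm is ≤ 16 mm → R
Aztreonam 23 mm: ≥ 20 mm — S
Ampicillin (19 mm) ≥ 16 mm → Susceptible
Ertapenem: 6 mm is ≤ 6 mm — R
Tobramycin: 17 mm is ≤ 18 mm ⇒ resistant
Linezolid (15 mm) ≤ 17 mm ⇒ R
Clindamycin: 22 mm is in 21–23 mm → intermediate
Imipenem (28 mm) in 28–29 mm ⇒ Intermediate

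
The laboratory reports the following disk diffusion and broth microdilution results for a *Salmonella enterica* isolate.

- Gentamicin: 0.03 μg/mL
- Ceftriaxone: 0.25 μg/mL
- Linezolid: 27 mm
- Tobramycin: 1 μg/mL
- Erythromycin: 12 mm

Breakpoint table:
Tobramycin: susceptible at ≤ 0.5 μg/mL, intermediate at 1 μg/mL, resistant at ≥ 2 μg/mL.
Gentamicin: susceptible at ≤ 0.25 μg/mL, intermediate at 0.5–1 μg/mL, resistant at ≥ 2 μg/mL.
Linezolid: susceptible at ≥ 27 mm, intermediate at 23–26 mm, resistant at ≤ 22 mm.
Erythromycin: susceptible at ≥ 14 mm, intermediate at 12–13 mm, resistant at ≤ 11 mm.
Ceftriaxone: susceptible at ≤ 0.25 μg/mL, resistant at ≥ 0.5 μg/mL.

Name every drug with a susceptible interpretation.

Gentamicin 0.03 μg/mL: ≤ 0.25 μg/mL — susceptible
Ceftriaxone 0.25 μg/mL: ≤ 0.25 μg/mL — susceptible
Linezolid: 27 mm is ≥ 27 mm → S
Tobramycin: 1 μg/mL is = 1 μg/mL → Intermediate
Erythromycin 12 mm: in 12–13 mm ⇒ intermediate

gentamicin, ceftriaxone, linezolid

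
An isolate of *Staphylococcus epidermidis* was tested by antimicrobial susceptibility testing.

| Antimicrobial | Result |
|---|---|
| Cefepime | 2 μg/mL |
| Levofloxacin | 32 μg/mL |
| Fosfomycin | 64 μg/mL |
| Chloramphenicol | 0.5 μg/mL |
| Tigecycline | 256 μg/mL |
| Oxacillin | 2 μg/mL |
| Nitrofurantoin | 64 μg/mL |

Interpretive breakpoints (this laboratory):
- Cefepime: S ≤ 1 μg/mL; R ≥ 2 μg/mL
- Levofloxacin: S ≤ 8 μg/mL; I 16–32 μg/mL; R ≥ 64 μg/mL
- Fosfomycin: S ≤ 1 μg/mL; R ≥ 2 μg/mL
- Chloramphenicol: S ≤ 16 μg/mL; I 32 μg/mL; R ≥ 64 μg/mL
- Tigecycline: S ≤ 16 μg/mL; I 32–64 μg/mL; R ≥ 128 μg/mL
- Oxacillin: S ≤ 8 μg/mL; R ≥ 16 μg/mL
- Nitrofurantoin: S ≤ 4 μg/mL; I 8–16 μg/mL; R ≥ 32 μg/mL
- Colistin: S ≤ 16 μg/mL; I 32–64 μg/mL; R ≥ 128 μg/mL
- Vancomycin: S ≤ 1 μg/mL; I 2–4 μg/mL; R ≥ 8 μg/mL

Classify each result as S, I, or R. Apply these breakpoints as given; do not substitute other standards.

Cefepime (2 μg/mL) ≥ 2 μg/mL → resistant
Levofloxacin (32 μg/mL) in 16–32 μg/mL → intermediate
Fosfomycin: 64 μg/mL is ≥ 2 μg/mL → R
Chloramphenicol: 0.5 μg/mL is ≤ 16 μg/mL — S
Tigecycline 256 μg/mL: ≥ 128 μg/mL → Resistant
Oxacillin 2 μg/mL: ≤ 8 μg/mL — susceptible
Nitrofurantoin 64 μg/mL: ≥ 32 μg/mL → resistant

R, I, R, S, R, S, R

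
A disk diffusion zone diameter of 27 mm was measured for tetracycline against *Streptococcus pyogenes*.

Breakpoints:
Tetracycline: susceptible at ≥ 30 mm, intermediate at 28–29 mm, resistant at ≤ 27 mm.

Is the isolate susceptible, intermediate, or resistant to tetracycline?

Tetracycline 27 mm: ≤ 27 mm — resistant

R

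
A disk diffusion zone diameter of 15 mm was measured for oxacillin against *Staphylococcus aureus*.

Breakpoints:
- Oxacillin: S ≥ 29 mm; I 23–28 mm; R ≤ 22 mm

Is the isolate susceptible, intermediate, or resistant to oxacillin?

R

Oxacillin (15 mm) ≤ 22 mm ⇒ resistant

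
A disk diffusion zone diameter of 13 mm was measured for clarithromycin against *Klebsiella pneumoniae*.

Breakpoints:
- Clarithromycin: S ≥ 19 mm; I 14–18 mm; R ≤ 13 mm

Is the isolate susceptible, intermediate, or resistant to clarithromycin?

Resistant

Clarithromycin (13 mm) ≤ 13 mm ⇒ R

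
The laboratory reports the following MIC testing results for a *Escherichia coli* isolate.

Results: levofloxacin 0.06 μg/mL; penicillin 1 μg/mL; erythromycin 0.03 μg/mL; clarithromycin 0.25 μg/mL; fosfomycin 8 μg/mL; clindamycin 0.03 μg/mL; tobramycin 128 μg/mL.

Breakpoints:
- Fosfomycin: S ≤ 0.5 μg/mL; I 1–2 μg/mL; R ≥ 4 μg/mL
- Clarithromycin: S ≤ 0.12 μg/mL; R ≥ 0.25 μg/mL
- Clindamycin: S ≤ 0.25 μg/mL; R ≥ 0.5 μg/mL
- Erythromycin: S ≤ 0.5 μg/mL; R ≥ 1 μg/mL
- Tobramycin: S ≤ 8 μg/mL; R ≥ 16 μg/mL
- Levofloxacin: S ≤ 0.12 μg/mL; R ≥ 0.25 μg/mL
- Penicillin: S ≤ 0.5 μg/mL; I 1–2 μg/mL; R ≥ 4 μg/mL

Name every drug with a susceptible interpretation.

levofloxacin, erythromycin, clindamycin

Levofloxacin (0.06 μg/mL) ≤ 0.12 μg/mL → susceptible
Penicillin (1 μg/mL) in 1–2 μg/mL — Intermediate
Erythromycin 0.03 μg/mL: ≤ 0.5 μg/mL → S
Clarithromycin: 0.25 μg/mL is ≥ 0.25 μg/mL → R
Fosfomycin 8 μg/mL: ≥ 4 μg/mL → R
Clindamycin 0.03 μg/mL: ≤ 0.25 μg/mL — Susceptible
Tobramycin: 128 μg/mL is ≥ 16 μg/mL ⇒ Resistant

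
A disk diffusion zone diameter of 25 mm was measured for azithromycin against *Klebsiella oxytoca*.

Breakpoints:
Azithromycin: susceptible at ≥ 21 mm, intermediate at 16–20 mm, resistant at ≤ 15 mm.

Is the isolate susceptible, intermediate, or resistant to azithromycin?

Azithromycin (25 mm) ≥ 21 mm ⇒ susceptible

Susceptible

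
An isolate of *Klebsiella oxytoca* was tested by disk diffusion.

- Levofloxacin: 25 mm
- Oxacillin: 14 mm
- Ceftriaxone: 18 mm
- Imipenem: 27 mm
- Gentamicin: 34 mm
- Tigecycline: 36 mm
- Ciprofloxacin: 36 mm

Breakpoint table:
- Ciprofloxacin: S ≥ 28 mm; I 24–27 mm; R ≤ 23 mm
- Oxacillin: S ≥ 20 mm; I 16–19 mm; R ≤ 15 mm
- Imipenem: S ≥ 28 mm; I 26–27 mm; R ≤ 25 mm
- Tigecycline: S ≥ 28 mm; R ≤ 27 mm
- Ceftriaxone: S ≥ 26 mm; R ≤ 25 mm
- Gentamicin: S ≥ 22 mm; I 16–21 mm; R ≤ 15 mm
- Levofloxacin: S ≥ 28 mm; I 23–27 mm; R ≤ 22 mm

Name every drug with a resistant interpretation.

Levofloxacin 25 mm: in 23–27 mm → Intermediate
Oxacillin 14 mm: ≤ 15 mm → R
Ceftriaxone: 18 mm is ≤ 25 mm → R
Imipenem (27 mm) in 26–27 mm → Intermediate
Gentamicin 34 mm: ≥ 22 mm ⇒ Susceptible
Tigecycline 36 mm: ≥ 28 mm → S
Ciprofloxacin: 36 mm is ≥ 28 mm ⇒ susceptible

oxacillin, ceftriaxone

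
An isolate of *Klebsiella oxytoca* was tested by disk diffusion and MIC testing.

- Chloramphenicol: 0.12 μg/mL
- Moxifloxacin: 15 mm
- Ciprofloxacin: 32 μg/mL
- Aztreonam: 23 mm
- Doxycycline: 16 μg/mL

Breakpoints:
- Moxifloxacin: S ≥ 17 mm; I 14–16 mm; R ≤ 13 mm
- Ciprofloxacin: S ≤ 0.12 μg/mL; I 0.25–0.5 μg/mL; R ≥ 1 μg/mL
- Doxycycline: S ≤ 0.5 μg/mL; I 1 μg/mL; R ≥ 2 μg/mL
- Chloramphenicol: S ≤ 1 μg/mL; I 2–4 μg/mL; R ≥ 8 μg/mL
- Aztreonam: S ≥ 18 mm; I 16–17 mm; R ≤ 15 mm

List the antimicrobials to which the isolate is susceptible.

Chloramphenicol: 0.12 μg/mL is ≤ 1 μg/mL — Susceptible
Moxifloxacin 15 mm: in 14–16 mm — intermediate
Ciprofloxacin 32 μg/mL: ≥ 1 μg/mL ⇒ resistant
Aztreonam 23 mm: ≥ 18 mm → susceptible
Doxycycline 16 μg/mL: ≥ 2 μg/mL — R

chloramphenicol, aztreonam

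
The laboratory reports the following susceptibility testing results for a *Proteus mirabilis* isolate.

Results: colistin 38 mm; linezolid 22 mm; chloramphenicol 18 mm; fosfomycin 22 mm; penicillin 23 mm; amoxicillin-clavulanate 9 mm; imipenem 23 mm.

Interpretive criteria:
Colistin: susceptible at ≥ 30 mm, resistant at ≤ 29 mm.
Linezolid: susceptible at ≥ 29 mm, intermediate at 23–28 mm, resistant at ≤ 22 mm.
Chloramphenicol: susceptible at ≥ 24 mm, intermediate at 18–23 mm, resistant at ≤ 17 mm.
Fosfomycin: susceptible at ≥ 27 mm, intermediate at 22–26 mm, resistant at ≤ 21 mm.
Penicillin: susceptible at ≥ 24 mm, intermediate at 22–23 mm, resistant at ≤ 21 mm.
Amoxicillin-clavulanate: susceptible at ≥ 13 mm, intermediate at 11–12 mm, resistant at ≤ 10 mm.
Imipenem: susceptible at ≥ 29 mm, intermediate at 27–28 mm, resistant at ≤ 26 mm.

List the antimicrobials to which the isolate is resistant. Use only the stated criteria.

Colistin (38 mm) ≥ 30 mm — S
Linezolid (22 mm) ≤ 22 mm ⇒ Resistant
Chloramphenicol (18 mm) in 18–23 mm — I
Fosfomycin (22 mm) in 22–26 mm → Intermediate
Penicillin: 23 mm is in 22–23 mm → Intermediate
Amoxicillin-clavulanate (9 mm) ≤ 10 mm ⇒ R
Imipenem (23 mm) ≤ 26 mm → Resistant

linezolid, amoxicillin-clavulanate, imipenem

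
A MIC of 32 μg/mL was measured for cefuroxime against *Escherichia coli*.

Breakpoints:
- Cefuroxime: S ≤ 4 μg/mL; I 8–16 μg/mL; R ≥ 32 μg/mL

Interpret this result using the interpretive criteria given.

R

Cefuroxime: 32 μg/mL is ≥ 32 μg/mL ⇒ Resistant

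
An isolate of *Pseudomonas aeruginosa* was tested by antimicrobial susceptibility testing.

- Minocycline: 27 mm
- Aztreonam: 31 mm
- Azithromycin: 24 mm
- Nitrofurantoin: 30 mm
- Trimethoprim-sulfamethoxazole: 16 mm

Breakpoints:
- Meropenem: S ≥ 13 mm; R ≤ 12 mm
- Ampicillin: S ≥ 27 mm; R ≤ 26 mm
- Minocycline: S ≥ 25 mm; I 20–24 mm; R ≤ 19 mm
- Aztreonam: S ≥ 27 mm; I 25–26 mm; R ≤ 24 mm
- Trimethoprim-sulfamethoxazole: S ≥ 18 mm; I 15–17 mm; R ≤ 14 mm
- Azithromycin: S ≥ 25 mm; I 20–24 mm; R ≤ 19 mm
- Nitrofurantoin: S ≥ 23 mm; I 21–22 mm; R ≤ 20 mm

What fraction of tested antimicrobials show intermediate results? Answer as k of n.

Minocycline (27 mm) ≥ 25 mm ⇒ Susceptible
Aztreonam: 31 mm is ≥ 27 mm — Susceptible
Azithromycin 24 mm: in 20–24 mm — Intermediate
Nitrofurantoin: 30 mm is ≥ 23 mm → susceptible
Trimethoprim-sulfamethoxazole (16 mm) in 15–17 mm → Intermediate
Intermediate: 2/5

2 of 5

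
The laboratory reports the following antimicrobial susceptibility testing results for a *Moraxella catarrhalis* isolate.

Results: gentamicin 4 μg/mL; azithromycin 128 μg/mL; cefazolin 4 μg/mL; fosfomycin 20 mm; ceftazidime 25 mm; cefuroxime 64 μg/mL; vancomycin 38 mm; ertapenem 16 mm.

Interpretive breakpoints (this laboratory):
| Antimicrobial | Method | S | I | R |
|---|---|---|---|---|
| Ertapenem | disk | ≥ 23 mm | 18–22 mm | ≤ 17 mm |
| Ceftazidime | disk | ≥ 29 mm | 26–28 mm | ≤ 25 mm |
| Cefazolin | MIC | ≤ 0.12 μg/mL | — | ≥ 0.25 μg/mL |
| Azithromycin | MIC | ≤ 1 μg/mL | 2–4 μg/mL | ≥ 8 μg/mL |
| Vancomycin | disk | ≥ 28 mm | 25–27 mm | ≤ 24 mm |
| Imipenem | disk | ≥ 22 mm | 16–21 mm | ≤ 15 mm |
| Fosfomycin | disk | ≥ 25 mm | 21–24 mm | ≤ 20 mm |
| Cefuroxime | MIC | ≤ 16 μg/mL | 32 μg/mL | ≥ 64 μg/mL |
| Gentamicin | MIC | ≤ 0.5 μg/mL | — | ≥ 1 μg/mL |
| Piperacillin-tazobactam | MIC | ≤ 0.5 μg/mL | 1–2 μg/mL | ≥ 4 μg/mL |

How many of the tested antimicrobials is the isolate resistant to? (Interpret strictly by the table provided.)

Gentamicin 4 μg/mL: ≥ 1 μg/mL ⇒ Resistant
Azithromycin: 128 μg/mL is ≥ 8 μg/mL ⇒ resistant
Cefazolin (4 μg/mL) ≥ 0.25 μg/mL → resistant
Fosfomycin 20 mm: ≤ 20 mm — R
Ceftazidime: 25 mm is ≤ 25 mm — R
Cefuroxime 64 μg/mL: ≥ 64 μg/mL → resistant
Vancomycin: 38 mm is ≥ 28 mm — susceptible
Ertapenem 16 mm: ≤ 17 mm ⇒ R
Resistant: 7

7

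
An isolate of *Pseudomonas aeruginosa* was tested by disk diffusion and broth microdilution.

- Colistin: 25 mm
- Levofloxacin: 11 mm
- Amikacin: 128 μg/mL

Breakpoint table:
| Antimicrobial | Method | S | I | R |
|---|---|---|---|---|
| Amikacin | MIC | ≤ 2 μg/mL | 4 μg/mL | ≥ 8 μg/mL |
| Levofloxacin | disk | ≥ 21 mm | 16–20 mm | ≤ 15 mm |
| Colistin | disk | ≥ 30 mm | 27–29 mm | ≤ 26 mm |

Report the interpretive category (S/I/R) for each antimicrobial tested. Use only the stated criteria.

R, R, R

Colistin: 25 mm is ≤ 26 mm → resistant
Levofloxacin (11 mm) ≤ 15 mm → Resistant
Amikacin (128 μg/mL) ≥ 8 μg/mL → resistant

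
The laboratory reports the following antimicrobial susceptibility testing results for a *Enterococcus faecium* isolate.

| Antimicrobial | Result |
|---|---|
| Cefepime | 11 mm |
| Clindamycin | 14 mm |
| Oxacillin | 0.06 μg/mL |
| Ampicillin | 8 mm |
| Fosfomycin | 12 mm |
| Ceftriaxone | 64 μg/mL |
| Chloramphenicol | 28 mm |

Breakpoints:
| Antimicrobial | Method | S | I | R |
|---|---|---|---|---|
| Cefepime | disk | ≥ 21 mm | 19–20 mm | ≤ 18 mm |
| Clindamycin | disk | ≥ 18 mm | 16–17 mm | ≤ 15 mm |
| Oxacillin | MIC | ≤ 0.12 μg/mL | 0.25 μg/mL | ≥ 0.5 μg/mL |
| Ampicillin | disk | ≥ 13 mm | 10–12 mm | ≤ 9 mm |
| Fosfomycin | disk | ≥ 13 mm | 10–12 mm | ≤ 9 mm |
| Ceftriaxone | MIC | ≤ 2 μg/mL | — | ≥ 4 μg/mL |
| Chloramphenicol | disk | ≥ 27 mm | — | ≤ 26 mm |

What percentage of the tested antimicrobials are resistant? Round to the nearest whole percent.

Cefepime: 11 mm is ≤ 18 mm ⇒ resistant
Clindamycin (14 mm) ≤ 15 mm ⇒ R
Oxacillin: 0.06 μg/mL is ≤ 0.12 μg/mL → Susceptible
Ampicillin (8 mm) ≤ 9 mm → R
Fosfomycin 12 mm: in 10–12 mm — I
Ceftriaxone: 64 μg/mL is ≥ 4 μg/mL — Resistant
Chloramphenicol (28 mm) ≥ 27 mm ⇒ susceptible
Resistant: 4/7

57%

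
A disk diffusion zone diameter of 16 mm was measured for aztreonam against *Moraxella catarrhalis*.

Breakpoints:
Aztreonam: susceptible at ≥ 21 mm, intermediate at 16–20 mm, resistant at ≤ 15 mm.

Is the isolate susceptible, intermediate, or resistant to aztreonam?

I

Aztreonam: 16 mm is in 16–20 mm — Intermediate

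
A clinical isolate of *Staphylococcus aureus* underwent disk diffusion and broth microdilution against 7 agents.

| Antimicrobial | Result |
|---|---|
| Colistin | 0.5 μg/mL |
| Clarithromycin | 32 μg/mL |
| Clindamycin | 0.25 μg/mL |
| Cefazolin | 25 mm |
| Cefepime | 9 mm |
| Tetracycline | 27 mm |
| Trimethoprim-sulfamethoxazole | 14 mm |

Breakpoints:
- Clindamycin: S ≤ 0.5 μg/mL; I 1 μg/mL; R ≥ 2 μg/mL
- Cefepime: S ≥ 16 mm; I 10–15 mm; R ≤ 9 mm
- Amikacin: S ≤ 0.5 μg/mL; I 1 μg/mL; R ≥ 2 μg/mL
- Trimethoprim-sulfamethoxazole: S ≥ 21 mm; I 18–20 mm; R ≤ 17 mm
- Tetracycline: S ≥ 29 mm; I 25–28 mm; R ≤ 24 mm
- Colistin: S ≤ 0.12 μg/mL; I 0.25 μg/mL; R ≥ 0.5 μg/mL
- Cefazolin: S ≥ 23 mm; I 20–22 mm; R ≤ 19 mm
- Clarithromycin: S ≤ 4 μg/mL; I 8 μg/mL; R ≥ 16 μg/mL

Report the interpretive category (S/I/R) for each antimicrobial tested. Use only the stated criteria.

Colistin: 0.5 μg/mL is ≥ 0.5 μg/mL ⇒ R
Clarithromycin (32 μg/mL) ≥ 16 μg/mL ⇒ R
Clindamycin: 0.25 μg/mL is ≤ 0.5 μg/mL ⇒ S
Cefazolin (25 mm) ≥ 23 mm → Susceptible
Cefepime: 9 mm is ≤ 9 mm ⇒ R
Tetracycline 27 mm: in 25–28 mm ⇒ intermediate
Trimethoprim-sulfamethoxazole (14 mm) ≤ 17 mm — Resistant

R, R, S, S, R, I, R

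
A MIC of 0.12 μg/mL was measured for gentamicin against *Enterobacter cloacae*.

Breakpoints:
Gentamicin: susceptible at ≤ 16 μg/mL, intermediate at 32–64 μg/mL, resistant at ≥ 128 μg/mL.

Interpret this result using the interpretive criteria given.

Susceptible

Gentamicin (0.12 μg/mL) ≤ 16 μg/mL — S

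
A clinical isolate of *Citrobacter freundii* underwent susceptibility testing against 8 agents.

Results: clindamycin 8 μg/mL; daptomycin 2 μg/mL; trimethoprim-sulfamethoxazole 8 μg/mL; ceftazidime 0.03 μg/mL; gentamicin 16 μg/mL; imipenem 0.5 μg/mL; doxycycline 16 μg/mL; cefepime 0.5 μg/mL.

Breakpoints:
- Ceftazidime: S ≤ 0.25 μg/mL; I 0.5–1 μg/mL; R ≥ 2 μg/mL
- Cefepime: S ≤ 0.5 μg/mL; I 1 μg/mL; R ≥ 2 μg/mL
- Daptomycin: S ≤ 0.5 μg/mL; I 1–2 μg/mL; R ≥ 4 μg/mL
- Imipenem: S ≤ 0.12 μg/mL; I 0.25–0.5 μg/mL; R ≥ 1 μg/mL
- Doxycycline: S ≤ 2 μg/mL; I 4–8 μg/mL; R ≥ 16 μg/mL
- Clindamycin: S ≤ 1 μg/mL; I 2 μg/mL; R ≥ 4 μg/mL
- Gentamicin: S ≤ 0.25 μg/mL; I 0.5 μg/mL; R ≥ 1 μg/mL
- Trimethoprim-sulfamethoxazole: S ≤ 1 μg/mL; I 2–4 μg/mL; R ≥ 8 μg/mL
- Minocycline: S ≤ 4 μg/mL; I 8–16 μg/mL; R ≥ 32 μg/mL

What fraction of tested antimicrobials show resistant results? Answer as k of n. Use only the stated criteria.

4 of 8

Clindamycin (8 μg/mL) ≥ 4 μg/mL — R
Daptomycin: 2 μg/mL is in 1–2 μg/mL — Intermediate
Trimethoprim-sulfamethoxazole (8 μg/mL) ≥ 8 μg/mL ⇒ resistant
Ceftazidime (0.03 μg/mL) ≤ 0.25 μg/mL — susceptible
Gentamicin: 16 μg/mL is ≥ 1 μg/mL → R
Imipenem: 0.5 μg/mL is in 0.25–0.5 μg/mL ⇒ I
Doxycycline: 16 μg/mL is ≥ 16 μg/mL ⇒ resistant
Cefepime (0.5 μg/mL) ≤ 0.5 μg/mL — S
Resistant: 4/8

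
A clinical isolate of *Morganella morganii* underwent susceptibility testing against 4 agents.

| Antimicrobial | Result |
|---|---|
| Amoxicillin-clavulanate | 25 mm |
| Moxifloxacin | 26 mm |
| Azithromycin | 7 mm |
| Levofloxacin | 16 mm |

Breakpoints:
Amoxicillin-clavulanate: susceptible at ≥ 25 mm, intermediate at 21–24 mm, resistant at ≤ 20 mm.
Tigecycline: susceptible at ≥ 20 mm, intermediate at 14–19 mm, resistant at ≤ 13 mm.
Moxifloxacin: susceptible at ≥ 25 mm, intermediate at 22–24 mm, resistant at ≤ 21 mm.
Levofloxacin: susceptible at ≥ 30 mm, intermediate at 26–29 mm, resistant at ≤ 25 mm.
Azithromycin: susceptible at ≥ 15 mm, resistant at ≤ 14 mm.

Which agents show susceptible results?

Amoxicillin-clavulanate: 25 mm is ≥ 25 mm — susceptible
Moxifloxacin: 26 mm is ≥ 25 mm → Susceptible
Azithromycin 7 mm: ≤ 14 mm → Resistant
Levofloxacin 16 mm: ≤ 25 mm ⇒ Resistant

amoxicillin-clavulanate, moxifloxacin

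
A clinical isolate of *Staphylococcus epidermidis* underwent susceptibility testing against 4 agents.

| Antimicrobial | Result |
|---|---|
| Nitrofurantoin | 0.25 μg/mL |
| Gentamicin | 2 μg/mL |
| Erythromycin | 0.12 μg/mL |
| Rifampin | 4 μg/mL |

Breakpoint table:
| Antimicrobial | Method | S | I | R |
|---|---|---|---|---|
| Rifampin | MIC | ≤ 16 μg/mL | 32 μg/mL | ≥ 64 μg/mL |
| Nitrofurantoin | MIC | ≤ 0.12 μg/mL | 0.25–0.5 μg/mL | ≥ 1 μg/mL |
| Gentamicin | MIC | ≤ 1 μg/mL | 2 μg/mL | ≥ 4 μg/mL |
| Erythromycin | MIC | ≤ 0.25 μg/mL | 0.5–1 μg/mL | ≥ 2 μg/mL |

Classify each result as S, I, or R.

I, I, S, S

Nitrofurantoin (0.25 μg/mL) in 0.25–0.5 μg/mL → intermediate
Gentamicin (2 μg/mL) = 2 μg/mL → intermediate
Erythromycin 0.12 μg/mL: ≤ 0.25 μg/mL ⇒ susceptible
Rifampin: 4 μg/mL is ≤ 16 μg/mL ⇒ S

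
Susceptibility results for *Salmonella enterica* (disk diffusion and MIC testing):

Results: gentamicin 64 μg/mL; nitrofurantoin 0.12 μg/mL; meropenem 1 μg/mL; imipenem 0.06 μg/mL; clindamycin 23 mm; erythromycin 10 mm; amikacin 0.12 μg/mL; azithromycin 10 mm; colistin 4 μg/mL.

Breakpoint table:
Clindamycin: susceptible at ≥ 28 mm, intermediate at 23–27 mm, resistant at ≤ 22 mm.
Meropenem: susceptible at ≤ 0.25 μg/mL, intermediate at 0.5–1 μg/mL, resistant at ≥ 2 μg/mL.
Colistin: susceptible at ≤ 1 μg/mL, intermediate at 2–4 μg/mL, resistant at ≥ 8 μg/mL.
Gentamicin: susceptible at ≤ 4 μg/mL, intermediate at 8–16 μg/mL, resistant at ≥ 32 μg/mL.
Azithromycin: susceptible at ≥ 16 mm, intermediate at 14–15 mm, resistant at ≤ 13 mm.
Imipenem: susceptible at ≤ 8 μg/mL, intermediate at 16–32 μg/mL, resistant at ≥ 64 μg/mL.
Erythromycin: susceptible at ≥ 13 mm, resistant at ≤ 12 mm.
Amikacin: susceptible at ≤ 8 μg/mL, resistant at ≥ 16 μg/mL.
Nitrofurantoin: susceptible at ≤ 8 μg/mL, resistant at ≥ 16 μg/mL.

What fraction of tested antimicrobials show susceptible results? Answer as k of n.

3 of 9

Gentamicin: 64 μg/mL is ≥ 32 μg/mL ⇒ Resistant
Nitrofurantoin: 0.12 μg/mL is ≤ 8 μg/mL ⇒ Susceptible
Meropenem (1 μg/mL) in 0.5–1 μg/mL ⇒ Intermediate
Imipenem 0.06 μg/mL: ≤ 8 μg/mL ⇒ S
Clindamycin 23 mm: in 23–27 mm — intermediate
Erythromycin 10 mm: ≤ 12 mm — Resistant
Amikacin: 0.12 μg/mL is ≤ 8 μg/mL → susceptible
Azithromycin: 10 mm is ≤ 13 mm → resistant
Colistin 4 μg/mL: in 2–4 μg/mL ⇒ intermediate
Susceptible: 3/9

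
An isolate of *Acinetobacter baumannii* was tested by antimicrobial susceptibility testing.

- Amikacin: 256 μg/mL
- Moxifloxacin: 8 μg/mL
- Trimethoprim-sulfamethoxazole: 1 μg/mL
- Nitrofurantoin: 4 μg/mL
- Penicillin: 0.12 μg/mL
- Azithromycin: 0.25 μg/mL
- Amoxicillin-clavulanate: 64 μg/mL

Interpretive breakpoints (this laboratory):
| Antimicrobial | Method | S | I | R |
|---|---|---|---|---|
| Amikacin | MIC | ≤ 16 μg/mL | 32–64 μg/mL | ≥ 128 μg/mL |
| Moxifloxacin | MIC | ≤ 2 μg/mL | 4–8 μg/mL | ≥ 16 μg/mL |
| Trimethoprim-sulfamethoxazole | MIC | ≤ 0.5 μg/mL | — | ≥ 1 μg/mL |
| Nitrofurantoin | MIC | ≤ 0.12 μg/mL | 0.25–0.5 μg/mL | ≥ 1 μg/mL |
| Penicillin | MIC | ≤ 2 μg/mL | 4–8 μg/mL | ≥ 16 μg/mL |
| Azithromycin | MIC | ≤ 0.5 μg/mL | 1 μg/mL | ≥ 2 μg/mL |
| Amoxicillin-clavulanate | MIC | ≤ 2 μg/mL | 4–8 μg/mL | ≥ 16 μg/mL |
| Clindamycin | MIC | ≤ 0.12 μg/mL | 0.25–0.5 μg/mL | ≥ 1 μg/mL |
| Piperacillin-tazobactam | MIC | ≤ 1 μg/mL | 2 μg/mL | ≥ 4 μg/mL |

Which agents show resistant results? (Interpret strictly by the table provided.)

amikacin, trimethoprim-sulfamethoxazole, nitrofurantoin, amoxicillin-clavulanate

Amikacin 256 μg/mL: ≥ 128 μg/mL ⇒ R
Moxifloxacin 8 μg/mL: in 4–8 μg/mL ⇒ Intermediate
Trimethoprim-sulfamethoxazole (1 μg/mL) ≥ 1 μg/mL — Resistant
Nitrofurantoin 4 μg/mL: ≥ 1 μg/mL → Resistant
Penicillin 0.12 μg/mL: ≤ 2 μg/mL → susceptible
Azithromycin 0.25 μg/mL: ≤ 0.5 μg/mL — Susceptible
Amoxicillin-clavulanate: 64 μg/mL is ≥ 16 μg/mL — resistant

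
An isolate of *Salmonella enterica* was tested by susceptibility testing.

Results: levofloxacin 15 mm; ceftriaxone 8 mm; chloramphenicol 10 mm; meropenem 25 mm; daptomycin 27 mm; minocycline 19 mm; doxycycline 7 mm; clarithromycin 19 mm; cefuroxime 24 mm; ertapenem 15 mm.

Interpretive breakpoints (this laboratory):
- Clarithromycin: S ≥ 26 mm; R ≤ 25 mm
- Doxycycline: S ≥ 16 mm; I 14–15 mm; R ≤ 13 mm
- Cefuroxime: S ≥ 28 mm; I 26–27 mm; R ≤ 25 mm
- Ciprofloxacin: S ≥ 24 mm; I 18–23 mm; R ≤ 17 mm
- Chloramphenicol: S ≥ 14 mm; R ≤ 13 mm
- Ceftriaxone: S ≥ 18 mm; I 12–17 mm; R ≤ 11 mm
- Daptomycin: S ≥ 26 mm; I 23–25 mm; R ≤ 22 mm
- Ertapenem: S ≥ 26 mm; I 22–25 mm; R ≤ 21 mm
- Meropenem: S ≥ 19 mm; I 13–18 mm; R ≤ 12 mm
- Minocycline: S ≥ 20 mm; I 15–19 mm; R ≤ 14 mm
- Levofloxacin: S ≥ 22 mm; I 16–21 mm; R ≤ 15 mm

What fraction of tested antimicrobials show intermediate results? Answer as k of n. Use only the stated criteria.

Levofloxacin: 15 mm is ≤ 15 mm ⇒ resistant
Ceftriaxone: 8 mm is ≤ 11 mm ⇒ R
Chloramphenicol 10 mm: ≤ 13 mm ⇒ resistant
Meropenem 25 mm: ≥ 19 mm → susceptible
Daptomycin (27 mm) ≥ 26 mm → S
Minocycline: 19 mm is in 15–19 mm — Intermediate
Doxycycline (7 mm) ≤ 13 mm → resistant
Clarithromycin: 19 mm is ≤ 25 mm — Resistant
Cefuroxime 24 mm: ≤ 25 mm ⇒ R
Ertapenem 15 mm: ≤ 21 mm → Resistant
Intermediate: 1/10

1 of 10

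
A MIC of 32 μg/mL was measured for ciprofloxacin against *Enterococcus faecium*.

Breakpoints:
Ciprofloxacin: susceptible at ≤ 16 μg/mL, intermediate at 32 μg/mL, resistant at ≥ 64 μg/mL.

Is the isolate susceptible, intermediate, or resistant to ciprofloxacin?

I

Ciprofloxacin: 32 μg/mL is = 32 μg/mL ⇒ intermediate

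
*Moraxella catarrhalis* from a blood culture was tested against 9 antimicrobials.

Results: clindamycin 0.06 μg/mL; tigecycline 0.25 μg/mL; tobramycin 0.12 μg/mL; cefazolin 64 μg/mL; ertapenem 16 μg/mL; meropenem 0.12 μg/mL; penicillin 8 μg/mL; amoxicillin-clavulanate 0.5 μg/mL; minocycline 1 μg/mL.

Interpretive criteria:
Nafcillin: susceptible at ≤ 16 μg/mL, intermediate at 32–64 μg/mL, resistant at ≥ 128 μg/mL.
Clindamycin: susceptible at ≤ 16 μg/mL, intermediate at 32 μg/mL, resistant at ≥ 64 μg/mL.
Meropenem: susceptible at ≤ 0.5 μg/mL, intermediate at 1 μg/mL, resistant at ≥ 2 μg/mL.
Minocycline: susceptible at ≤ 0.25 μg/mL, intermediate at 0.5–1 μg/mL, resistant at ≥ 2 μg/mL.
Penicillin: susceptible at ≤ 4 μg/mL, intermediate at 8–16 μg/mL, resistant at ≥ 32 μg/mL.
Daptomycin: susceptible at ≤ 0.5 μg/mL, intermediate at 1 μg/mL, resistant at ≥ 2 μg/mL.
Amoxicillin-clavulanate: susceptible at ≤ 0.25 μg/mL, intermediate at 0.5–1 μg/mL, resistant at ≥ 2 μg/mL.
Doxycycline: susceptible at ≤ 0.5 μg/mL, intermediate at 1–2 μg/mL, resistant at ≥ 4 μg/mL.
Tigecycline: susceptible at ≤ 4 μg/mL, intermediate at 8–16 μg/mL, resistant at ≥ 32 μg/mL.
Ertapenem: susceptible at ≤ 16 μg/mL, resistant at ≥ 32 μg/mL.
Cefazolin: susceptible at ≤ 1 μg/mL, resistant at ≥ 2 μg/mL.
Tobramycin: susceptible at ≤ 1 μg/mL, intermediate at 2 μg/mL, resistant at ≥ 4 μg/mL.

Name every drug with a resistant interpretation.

Clindamycin 0.06 μg/mL: ≤ 16 μg/mL → Susceptible
Tigecycline: 0.25 μg/mL is ≤ 4 μg/mL → S
Tobramycin 0.12 μg/mL: ≤ 1 μg/mL → susceptible
Cefazolin (64 μg/mL) ≥ 2 μg/mL ⇒ resistant
Ertapenem: 16 μg/mL is ≤ 16 μg/mL ⇒ S
Meropenem 0.12 μg/mL: ≤ 0.5 μg/mL → Susceptible
Penicillin (8 μg/mL) in 8–16 μg/mL — Intermediate
Amoxicillin-clavulanate 0.5 μg/mL: in 0.5–1 μg/mL ⇒ I
Minocycline 1 μg/mL: in 0.5–1 μg/mL — intermediate

cefazolin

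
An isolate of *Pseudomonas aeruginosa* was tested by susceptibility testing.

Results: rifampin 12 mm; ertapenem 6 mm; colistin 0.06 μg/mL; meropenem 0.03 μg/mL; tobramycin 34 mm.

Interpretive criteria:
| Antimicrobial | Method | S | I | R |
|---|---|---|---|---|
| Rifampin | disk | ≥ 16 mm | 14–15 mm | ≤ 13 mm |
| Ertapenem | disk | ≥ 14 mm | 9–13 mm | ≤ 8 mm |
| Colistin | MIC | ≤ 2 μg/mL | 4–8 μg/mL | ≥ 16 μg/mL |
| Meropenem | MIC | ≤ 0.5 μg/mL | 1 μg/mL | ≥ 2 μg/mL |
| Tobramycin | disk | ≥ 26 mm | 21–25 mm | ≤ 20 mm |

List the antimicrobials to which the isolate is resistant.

rifampin, ertapenem

Rifampin 12 mm: ≤ 13 mm ⇒ Resistant
Ertapenem (6 mm) ≤ 8 mm — R
Colistin (0.06 μg/mL) ≤ 2 μg/mL ⇒ Susceptible
Meropenem: 0.03 μg/mL is ≤ 0.5 μg/mL ⇒ Susceptible
Tobramycin (34 mm) ≥ 26 mm ⇒ susceptible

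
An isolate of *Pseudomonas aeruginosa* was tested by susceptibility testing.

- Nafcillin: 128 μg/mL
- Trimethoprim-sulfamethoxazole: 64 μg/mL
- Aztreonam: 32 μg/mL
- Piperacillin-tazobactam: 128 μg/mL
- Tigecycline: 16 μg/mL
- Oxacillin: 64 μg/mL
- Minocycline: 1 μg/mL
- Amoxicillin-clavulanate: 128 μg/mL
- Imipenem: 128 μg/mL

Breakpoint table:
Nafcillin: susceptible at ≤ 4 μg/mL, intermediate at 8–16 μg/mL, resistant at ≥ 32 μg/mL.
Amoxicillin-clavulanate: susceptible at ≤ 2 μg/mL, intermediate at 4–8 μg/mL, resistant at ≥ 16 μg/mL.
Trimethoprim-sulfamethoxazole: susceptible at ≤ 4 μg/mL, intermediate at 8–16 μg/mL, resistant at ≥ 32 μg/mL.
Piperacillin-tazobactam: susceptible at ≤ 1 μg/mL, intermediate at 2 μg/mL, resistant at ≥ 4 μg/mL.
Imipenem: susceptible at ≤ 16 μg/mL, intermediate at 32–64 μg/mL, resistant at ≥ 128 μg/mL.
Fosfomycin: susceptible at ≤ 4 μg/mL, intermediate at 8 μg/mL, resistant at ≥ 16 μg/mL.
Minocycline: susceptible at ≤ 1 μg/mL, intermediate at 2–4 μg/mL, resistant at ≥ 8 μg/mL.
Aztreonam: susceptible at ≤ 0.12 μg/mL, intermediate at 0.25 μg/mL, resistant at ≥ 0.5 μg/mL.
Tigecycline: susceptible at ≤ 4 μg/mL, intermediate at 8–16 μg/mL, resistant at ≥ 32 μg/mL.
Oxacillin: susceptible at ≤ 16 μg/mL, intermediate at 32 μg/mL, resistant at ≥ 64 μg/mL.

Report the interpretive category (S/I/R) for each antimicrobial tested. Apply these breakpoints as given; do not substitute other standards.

R, R, R, R, I, R, S, R, R

Nafcillin 128 μg/mL: ≥ 32 μg/mL ⇒ Resistant
Trimethoprim-sulfamethoxazole 64 μg/mL: ≥ 32 μg/mL → resistant
Aztreonam: 32 μg/mL is ≥ 0.5 μg/mL ⇒ R
Piperacillin-tazobactam 128 μg/mL: ≥ 4 μg/mL — resistant
Tigecycline 16 μg/mL: in 8–16 μg/mL — I
Oxacillin (64 μg/mL) ≥ 64 μg/mL — resistant
Minocycline (1 μg/mL) ≤ 1 μg/mL → susceptible
Amoxicillin-clavulanate: 128 μg/mL is ≥ 16 μg/mL ⇒ R
Imipenem (128 μg/mL) ≥ 128 μg/mL → Resistant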